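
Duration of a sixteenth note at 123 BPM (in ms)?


One quarter-note beat = 60000 / BPM = 60000 / 123 ms
Sixteenth note = 1/4 × quarter note
Duration = 1/4 × 60000 / 123 = 15000 / 123
= 122.0 ms


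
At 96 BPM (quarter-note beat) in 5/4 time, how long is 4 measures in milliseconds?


Working:
Quarter-note beat duration = 60000 / 96 ms
Beats per measure (5/4) = 5
One measure = 5 × 60000 / 96 = 300000 / 96 ms
4 measures = 4 × 300000 / 96 = 1200000 / 96
= 12500.0 ms


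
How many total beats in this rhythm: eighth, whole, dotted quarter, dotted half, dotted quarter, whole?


Beat values:
  eighth = 0.5 beats
  whole = 4 beats
  dotted quarter = 1.5 beats
  dotted half = 3 beats
  dotted quarter = 1.5 beats
  whole = 4 beats
Sum = 0.5 + 4 + 1.5 + 3 + 1.5 + 4
= 14.5 beats


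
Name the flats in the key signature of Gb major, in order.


Step by step:
Flat major keys: C(0), F(1), Bb(2), Eb(3), Ab(4), Db(5), Gb(6), Cb(7)
Gb major has 6 flats
Order of flats: Bb Eb Ab Db Gb Cb Fb → first 6: Bb, Eb, Ab, Db, Gb, Cb
= Bb, Eb, Ab, Db, Gb, Cb


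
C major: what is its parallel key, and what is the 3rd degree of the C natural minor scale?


Reasoning:
Parallel keys share the same tonic but differ in mode
C major → parallel is C minor
C natural minor scale: C D Eb F G Ab Bb
= C minor; 3rd degree = Eb


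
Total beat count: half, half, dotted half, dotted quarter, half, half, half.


Step by step:
Beat values:
  half = 2 beats
  half = 2 beats
  dotted half = 3 beats
  dotted quarter = 1.5 beats
  half = 2 beats
  half = 2 beats
  half = 2 beats
Sum = 2 + 2 + 3 + 1.5 + 2 + 2 + 2
= 14.5 beats


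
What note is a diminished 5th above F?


Step by step:
A 5th spans 5 letter names, so from F we land on C
A diminished 5th = 6 semitones above F
Spell C at that pitch: Cb
= Cb


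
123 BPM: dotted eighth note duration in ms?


Working:
One quarter-note beat = 60000 / BPM = 60000 / 123 ms
Dotted eighth note = 3/4 × quarter note
Duration = 3/4 × 60000 / 123 = 45000 / 123
= 365.9 ms


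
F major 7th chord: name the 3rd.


Major 7th chord = root + major 3rd + perfect 5th + major 7th
Seventh chords stack in thirds, so the letter names are F-A-C-E
Root: F
Major 3rd above F: A
Perfect 5th above F: C
Major 7th above F: E
The 3rd = A


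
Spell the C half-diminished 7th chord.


Working:
Half-diminished 7th chord = root + minor 3rd + diminished 5th + minor 7th
Seventh chords stack in thirds, so the letter names are C-E-G-B
Root: C
Minor 3rd above C: Eb
Diminished 5th above C: Gb
Minor 7th above C: Bb
Chord = C Eb Gb Bb


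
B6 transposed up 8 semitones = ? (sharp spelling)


Let's work it out.
B6: chromatic position 11 in octave 6 → absolute = 6×12 + 11 = 83
Transpose up 8: 83 + 8 = 91
91 = 7×12 + 7 → G in octave 7
Result = G7


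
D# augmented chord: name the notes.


Reasoning:
Augmented triad = root + major 3rd (4 semitones) + augmented 5th (8 semitones)
A triad on D# stacks thirds, so the chord tones use letter names D-F-A
Root: D#
Major 3rd above D#: F##
Augmented 5th above D#: A##
Chord = D# F## A##


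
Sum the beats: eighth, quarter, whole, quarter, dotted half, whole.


Let's work it out.
Beat values:
  eighth = 0.5 beats
  quarter = 1 beat
  whole = 4 beats
  quarter = 1 beat
  dotted half = 3 beats
  whole = 4 beats
Sum = 0.5 + 1 + 4 + 1 + 3 + 4
= 13.5 beats


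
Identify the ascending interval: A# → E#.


Solution.
Letter names: A → E spans 5 letter names → a 5th
Semitones: A# → E# = 7 half-steps
A 5th of 7 semitones is a perfect 5th
= perfect 5th


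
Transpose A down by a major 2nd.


Let's work it out.
major 2nd: 2 letter names, 2 semitones
Letter: A - 1 → G
Pitch: A - 2 semitones, spelled as a G → G
= G


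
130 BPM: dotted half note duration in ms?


Let's work it out.
One quarter-note beat = 60000 / BPM = 60000 / 130 ms
Dotted half note = 3 × quarter note
Duration = 3 × 60000 / 130 = 180000 / 130
= 1384.6 ms


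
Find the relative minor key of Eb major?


Solution.
The relative minor shares the major's key signature and starts on its 6th degree
6th degree = a major 6th above the tonic; a major 6th above Eb is C
→ relative minor of Eb major is C minor
= C minor


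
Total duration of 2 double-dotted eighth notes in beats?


Working:
Base eighth note = 1/2 beats
Dot 1 adds half the previous value: +1/4
Dot 2 adds half the previous value: +1/8
One double-dotted eighth = 1/2 + 1/4 + 1/8 = 7/8
2 of them = 2 × 7/8 = 7/4
= 7/4 beats


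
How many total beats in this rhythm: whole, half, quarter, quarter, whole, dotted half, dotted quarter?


Reasoning:
Beat values:
  whole = 4 beats
  half = 2 beats
  quarter = 1 beat
  quarter = 1 beat
  whole = 4 beats
  dotted half = 3 beats
  dotted quarter = 1.5 beats
Sum = 4 + 2 + 1 + 1 + 4 + 3 + 1.5
= 16.5 beats


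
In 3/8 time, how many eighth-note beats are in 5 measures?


Let's work it out.
Time signature 3/8: the bottom number 8 means the eighth note gets one count
The top number 3 means 3 eighth-note beats per measure
Total = 3 × 5 measures
= 15 eighth-note beats


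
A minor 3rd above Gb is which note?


Reasoning:
A 3rd spans 3 letter names, so from G we land on B
A minor 3rd = 3 semitones above Gb
Spell B at that pitch: Bbb
= Bbb


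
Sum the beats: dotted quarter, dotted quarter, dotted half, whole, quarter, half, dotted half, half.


Step by step:
Beat values:
  dotted quarter = 1.5 beats
  dotted quarter = 1.5 beats
  dotted half = 3 beats
  whole = 4 beats
  quarter = 1 beat
  half = 2 beats
  dotted half = 3 beats
  half = 2 beats
Sum = 1.5 + 1.5 + 3 + 4 + 1 + 2 + 3 + 2
= 18 beats


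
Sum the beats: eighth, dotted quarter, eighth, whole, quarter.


Solution.
Beat values:
  eighth = 0.5 beats
  dotted quarter = 1.5 beats
  eighth = 0.5 beats
  whole = 4 beats
  quarter = 1 beat
Sum = 0.5 + 1.5 + 0.5 + 4 + 1
= 7.5 beats


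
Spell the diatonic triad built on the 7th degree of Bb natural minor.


Solution.
Bb natural minor scale: Bb C Db Eb F Gb Ab
Diatonic triad on degree 7 stacks scale notes 7, 2, 4: Ab C Eb
Ab→C = 4 semitones; Ab→Eb = 7 semitones → major triad
= Ab C Eb (major)


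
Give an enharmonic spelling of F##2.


Step by step:
Enharmonic notes sound the same pitch but are spelled with different letter names
F## and G name the same pitch class
= G2


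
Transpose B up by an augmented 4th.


augmented 4th: 4 letter names, 6 semitones
Letter: B + 3 → E
Pitch: B + 6 semitones, spelled as an E → E#
= E#


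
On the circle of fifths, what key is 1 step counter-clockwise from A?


Each counter-clockwise step moves down a perfect 5th (= up a perfect 4th)
From A: A → D
= D


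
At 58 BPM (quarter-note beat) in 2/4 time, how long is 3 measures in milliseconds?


Step by step:
Quarter-note beat duration = 60000 / 58 ms
Beats per measure (2/4) = 2
One measure = 2 × 60000 / 58 = 120000 / 58 ms
3 measures = 3 × 120000 / 58 = 360000 / 58
= 6206.9 ms


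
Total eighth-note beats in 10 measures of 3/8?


Working:
Time signature 3/8: the bottom number 8 means the eighth note gets one count
The top number 3 means 3 eighth-note beats per measure
Total = 3 × 10 measures
= 30 eighth-note beats


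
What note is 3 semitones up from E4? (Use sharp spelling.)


E4: chromatic position 4 in octave 4 → absolute = 4×12 + 4 = 52
Transpose up 3: 52 + 3 = 55
55 = 4×12 + 7 → G in octave 4
Result = G4


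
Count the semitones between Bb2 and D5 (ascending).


Step by step:
Absolute semitone position = octave×12 + chromatic position
Bb2: 2×12 + 10 = 34
D5: 5×12 + 2 = 62
Difference = 62 - 34 = 28
= 28 semitones


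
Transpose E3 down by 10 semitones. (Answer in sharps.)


Reasoning:
E3: chromatic position 4 in octave 3 → absolute = 3×12 + 4 = 40
Transpose down 10: 40 - 10 = 30
30 = 2×12 + 6 → F# in octave 2
Result = F#2


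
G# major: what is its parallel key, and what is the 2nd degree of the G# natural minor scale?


Reasoning:
Parallel keys share the same tonic but differ in mode
G# major → parallel is G# minor
G# natural minor scale: G# A# B C# D# E F#
= G# minor; 2nd degree = A#


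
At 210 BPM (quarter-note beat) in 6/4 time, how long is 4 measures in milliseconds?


Reasoning:
Quarter-note beat duration = 60000 / 210 ms
Beats per measure (6/4) = 6
One measure = 6 × 60000 / 210 = 360000 / 210 ms
4 measures = 4 × 360000 / 210 = 1440000 / 210
= 6857.1 ms


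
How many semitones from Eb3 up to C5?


Solution.
Absolute semitone position = octave×12 + chromatic position
Eb3: 3×12 + 3 = 39
C5: 5×12 + 0 = 60
Difference = 60 - 39 = 21
= 21 semitones


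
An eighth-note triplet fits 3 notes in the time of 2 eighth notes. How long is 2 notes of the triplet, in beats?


Triplet: 3 notes occupy the space of 2 eighth notes
Space = 2 × 1/2 = 1 beat
Each triplet note = 1 / 3 = 1/3 beats
2 notes = 2 × 1/3 = 2/3
= 2/3 beats


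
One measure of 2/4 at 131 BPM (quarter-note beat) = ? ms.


Reasoning:
Quarter-note beat duration = 60000 / 131 ms
Beats per measure (2/4) = 2
One measure = 2 × 60000 / 131 = 120000 / 131 ms
= 916.0 ms


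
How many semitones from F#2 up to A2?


Absolute semitone position = octave×12 + chromatic position
F#2: 2×12 + 6 = 30
A2: 2×12 + 9 = 33
Difference = 33 - 30 = 3
= 3 semitones


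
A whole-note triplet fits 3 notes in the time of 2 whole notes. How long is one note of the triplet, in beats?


Triplet: 3 notes occupy the space of 2 whole notes
Space = 2 × 4 = 8 beats
Each triplet note = 8 / 3 = 8/3 beats
= 8/3 beats


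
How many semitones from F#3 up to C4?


Absolute semitone position = octave×12 + chromatic position
F#3: 3×12 + 6 = 42
C4: 4×12 + 0 = 48
Difference = 48 - 42 = 6
= 6 semitones


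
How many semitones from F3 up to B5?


Working:
Absolute semitone position = octave×12 + chromatic position
F3: 3×12 + 5 = 41
B5: 5×12 + 11 = 71
Difference = 71 - 41 = 30
= 30 semitones


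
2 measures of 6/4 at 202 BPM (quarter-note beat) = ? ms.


Let's work it out.
Quarter-note beat duration = 60000 / 202 ms
Beats per measure (6/4) = 6
One measure = 6 × 60000 / 202 = 360000 / 202 ms
2 measures = 2 × 360000 / 202 = 720000 / 202
= 3564.4 ms


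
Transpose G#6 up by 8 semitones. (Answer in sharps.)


Reasoning:
G#6: chromatic position 8 in octave 6 → absolute = 6×12 + 8 = 80
Transpose up 8: 80 + 8 = 88
88 = 7×12 + 4 → E in octave 7
Result = E7


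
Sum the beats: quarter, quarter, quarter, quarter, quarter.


Let's work it out.
Beat values:
  quarter = 1 beat
  quarter = 1 beat
  quarter = 1 beat
  quarter = 1 beat
  quarter = 1 beat
Sum = 1 + 1 + 1 + 1 + 1
= 5 beats


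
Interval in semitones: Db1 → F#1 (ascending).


Working:
Absolute semitone position = octave×12 + chromatic position
Db1: 1×12 + 1 = 13
F#1: 1×12 + 6 = 18
Difference = 18 - 13 = 5
= 5 semitones


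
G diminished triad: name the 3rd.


Working:
Diminished triad = root + minor 3rd (3 semitones) + diminished 5th (6 semitones)
A triad on G stacks thirds, so the chord tones use letter names G-B-D
Root: G
Minor 3rd above G: Bb
Diminished 5th above G: Db
The 3rd = Bb


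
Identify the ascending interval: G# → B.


Working:
Letter names: G → B spans 3 letter names → a 3rd
Semitones: G# → B = 3 half-steps
A 3rd of 3 semitones is a minor 3rd
= minor 3rd


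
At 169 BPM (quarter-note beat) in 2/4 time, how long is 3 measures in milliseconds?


Solution.
Quarter-note beat duration = 60000 / 169 ms
Beats per measure (2/4) = 2
One measure = 2 × 60000 / 169 = 120000 / 169 ms
3 measures = 3 × 120000 / 169 = 360000 / 169
= 2130.2 ms


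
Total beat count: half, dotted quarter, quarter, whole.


Reasoning:
Beat values:
  half = 2 beats
  dotted quarter = 1.5 beats
  quarter = 1 beat
  whole = 4 beats
Sum = 2 + 1.5 + 1 + 4
= 8.5 beats


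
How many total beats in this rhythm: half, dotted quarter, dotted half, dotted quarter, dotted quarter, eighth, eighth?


Beat values:
  half = 2 beats
  dotted quarter = 1.5 beats
  dotted half = 3 beats
  dotted quarter = 1.5 beats
  dotted quarter = 1.5 beats
  eighth = 0.5 beats
  eighth = 0.5 beats
Sum = 2 + 1.5 + 3 + 1.5 + 1.5 + 0.5 + 0.5
= 10.5 beats


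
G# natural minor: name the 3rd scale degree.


Working:
Natural minor scale pattern: W-H-W-W-H-W-W (2-1-2-2-1-2-2 semitones)
Starting from G#:
  G# + 2 semitones → A#
  A# + 1 semitone → B
  B + 2 semitones → C#
  C# + 2 semitones → D#
  D# + 1 semitone → E
  E + 2 semitones → F#
  F# + 2 semitones → G#
Scale: G# A# B C# D# E F#
Degree 3 = B


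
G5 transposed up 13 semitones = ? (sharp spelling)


G5: chromatic position 7 in octave 5 → absolute = 5×12 + 7 = 67
Transpose up 13: 67 + 13 = 80
80 = 6×12 + 8 → G# in octave 6
Result = G#6


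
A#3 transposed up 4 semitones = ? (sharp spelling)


Step by step:
A#3: chromatic position 10 in octave 3 → absolute = 3×12 + 10 = 46
Transpose up 4: 46 + 4 = 50
50 = 4×12 + 2 → D in octave 4
Result = D4


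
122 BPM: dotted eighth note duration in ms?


Step by step:
One quarter-note beat = 60000 / BPM = 60000 / 122 ms
Dotted eighth note = 3/4 × quarter note
Duration = 3/4 × 60000 / 122 = 45000 / 122
= 368.9 ms


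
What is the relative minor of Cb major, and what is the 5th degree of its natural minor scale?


Working:
The relative minor shares the major's key signature and starts on its 6th degree
6th degree = a major 6th above the tonic; a major 6th above Cb is Ab
→ relative minor of Cb major is Ab minor
Ab natural minor scale: Ab Bb Cb Db Eb Fb Gb
= Ab minor; 5th degree = Eb


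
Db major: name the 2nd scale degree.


Let's work it out.
Major scale pattern: W-W-H-W-W-W-H (2-2-1-2-2-2-1 semitones)
Starting from Db:
  Db + 2 semitones → Eb
  Eb + 2 semitones → F
  F + 1 semitone → Gb
  Gb + 2 semitones → Ab
  Ab + 2 semitones → Bb
  Bb + 2 semitones → C
  C + 1 semitone → Db
Scale: Db Eb F Gb Ab Bb C
Degree 2 = Eb


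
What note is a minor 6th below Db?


Step by step:
A 6th spans 6 letter names, so from D we land on F
A minor 6th = 8 semitones below Db
Spell F at that pitch: F
= F


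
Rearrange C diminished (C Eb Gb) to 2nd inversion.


Root position: C Eb Gb
2nd inversion: move root and 3rd up an octave
Bass note: Gb
Notes (bottom to top) = Gb C Eb


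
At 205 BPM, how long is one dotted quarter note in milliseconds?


One quarter-note beat = 60000 / BPM = 60000 / 205 ms
Dotted quarter note = 3/2 × quarter note
Duration = 3/2 × 60000 / 205 = 90000 / 205
= 439.0 ms


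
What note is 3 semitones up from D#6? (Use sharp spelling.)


Solution.
D#6: chromatic position 3 in octave 6 → absolute = 6×12 + 3 = 75
Transpose up 3: 75 + 3 = 78
78 = 6×12 + 6 → F# in octave 6
Result = F#6


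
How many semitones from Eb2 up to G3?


Step by step:
Absolute semitone position = octave×12 + chromatic position
Eb2: 2×12 + 3 = 27
G3: 3×12 + 7 = 43
Difference = 43 - 27 = 16
= 16 semitones


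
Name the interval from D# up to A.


Letter names: D → A spans 5 letter names → a 5th
Semitones: D# → A = 6 half-steps
A 5th of 6 semitones is a diminished 5th
= diminished 5th


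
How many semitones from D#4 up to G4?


Reasoning:
Absolute semitone position = octave×12 + chromatic position
D#4: 4×12 + 3 = 51
G4: 4×12 + 7 = 55
Difference = 55 - 51 = 4
= 4 semitones


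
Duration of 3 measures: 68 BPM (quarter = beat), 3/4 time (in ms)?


Quarter-note beat duration = 60000 / 68 ms
Beats per measure (3/4) = 3
One measure = 3 × 60000 / 68 = 180000 / 68 ms
3 measures = 3 × 180000 / 68 = 540000 / 68
= 7941.2 ms


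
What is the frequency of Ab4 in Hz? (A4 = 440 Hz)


Step by step:
f = 440 × 2^(n/12) where n = semitones from A4
Ab4: -1 semitones from A4
f = 440 × 2^(-1/12)
f = 415.30 Hz


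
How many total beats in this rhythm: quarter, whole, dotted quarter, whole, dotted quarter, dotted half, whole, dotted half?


Reasoning:
Beat values:
  quarter = 1 beat
  whole = 4 beats
  dotted quarter = 1.5 beats
  whole = 4 beats
  dotted quarter = 1.5 beats
  dotted half = 3 beats
  whole = 4 beats
  dotted half = 3 beats
Sum = 1 + 4 + 1.5 + 4 + 1.5 + 3 + 4 + 3
= 22 beats


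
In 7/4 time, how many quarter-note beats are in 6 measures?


Step by step:
Time signature 7/4: the bottom number 4 means the quarter note gets one count
The top number 7 means 7 quarter-note beats per measure
Total = 7 × 6 measures
= 42 quarter-note beats


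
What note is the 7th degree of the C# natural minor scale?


Natural minor scale pattern: W-H-W-W-H-W-W (2-1-2-2-1-2-2 semitones)
Starting from C#:
  C# + 2 semitones → D#
  D# + 1 semitone → E
  E + 2 semitones → F#
  F# + 2 semitones → G#
  G# + 1 semitone → A
  A + 2 semitones → B
  B + 2 semitones → C#
Scale: C# D# E F# G# A B
Degree 7 = B


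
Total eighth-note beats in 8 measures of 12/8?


Time signature 12/8: the bottom number 8 means the eighth note gets one count
The top number 12 means 12 eighth-note beats per measure
Total = 12 × 8 measures
= 96 eighth-note beats


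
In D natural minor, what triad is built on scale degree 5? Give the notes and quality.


Let's work it out.
D natural minor scale: D E F G A Bb C
Diatonic triad on degree 5 stacks scale notes 5, 7, 2: A C E
A→C = 3 semitones; A→E = 7 semitones → minor triad
= A C E (minor)


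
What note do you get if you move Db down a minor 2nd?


Reasoning:
minor 2nd: 2 letter names, 1 semitones
Letter: D - 1 → C
Pitch: Db - 1 semitones, spelled as a C → C
= C


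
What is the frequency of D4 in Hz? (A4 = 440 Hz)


Working:
f = 440 × 2^(n/12) where n = semitones from A4
D4: -7 semitones from A4
f = 440 × 2^(-7/12)
f = 293.66 Hz


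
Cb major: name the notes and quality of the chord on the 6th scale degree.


Working:
Cb major scale: Cb Db Eb Fb Gb Ab Bb
Diatonic triad on degree 6 stacks scale notes 6, 1, 3: Ab Cb Eb
Ab→Cb = 3 semitones; Ab→Eb = 7 semitones → minor triad
= Ab Cb Eb (minor)


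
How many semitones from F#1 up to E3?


Absolute semitone position = octave×12 + chromatic position
F#1: 1×12 + 6 = 18
E3: 3×12 + 4 = 40
Difference = 40 - 18 = 22
= 22 semitones


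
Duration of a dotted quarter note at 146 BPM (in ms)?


Let's work it out.
One quarter-note beat = 60000 / BPM = 60000 / 146 ms
Dotted quarter note = 3/2 × quarter note
Duration = 3/2 × 60000 / 146 = 90000 / 146
= 616.4 ms


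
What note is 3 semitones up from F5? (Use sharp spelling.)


Reasoning:
F5: chromatic position 5 in octave 5 → absolute = 5×12 + 5 = 65
Transpose up 3: 65 + 3 = 68
68 = 5×12 + 8 → G# in octave 5
Result = G#5


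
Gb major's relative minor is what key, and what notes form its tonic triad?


Step by step:
The relative minor shares the major's key signature and starts on its 6th degree
6th degree = a major 6th above the tonic; a major 6th above Gb is Eb
→ relative minor of Gb major is Eb minor
Tonic triad of Eb minor = root + minor 3rd + perfect 5th = Eb Gb Bb
= Eb minor; triad = Eb Gb Bb


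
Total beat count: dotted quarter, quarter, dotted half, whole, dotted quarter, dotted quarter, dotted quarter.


Reasoning:
Beat values:
  dotted quarter = 1.5 beats
  quarter = 1 beat
  dotted half = 3 beats
  whole = 4 beats
  dotted quarter = 1.5 beats
  dotted quarter = 1.5 beats
  dotted quarter = 1.5 beats
Sum = 1.5 + 1 + 3 + 4 + 1.5 + 1.5 + 1.5
= 14 beats


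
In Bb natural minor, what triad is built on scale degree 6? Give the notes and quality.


Solution.
Bb natural minor scale: Bb C Db Eb F Gb Ab
Diatonic triad on degree 6 stacks scale notes 6, 1, 3: Gb Bb Db
Gb→Bb = 4 semitones; Gb→Db = 7 semitones → major triad
= Gb Bb Db (major)


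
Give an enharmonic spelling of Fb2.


Enharmonic notes sound the same pitch but are spelled with different letter names
Fb and E name the same pitch class
= E2


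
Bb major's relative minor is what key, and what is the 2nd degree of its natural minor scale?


Reasoning:
The relative minor shares the major's key signature and starts on its 6th degree
6th degree = a major 6th above the tonic; a major 6th above Bb is G
→ relative minor of Bb major is G minor
G natural minor scale: G A Bb C D Eb F
= G minor; 2nd degree = A


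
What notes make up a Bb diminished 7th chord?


Step by step:
Diminished 7th chord = root + minor 3rd + diminished 5th + diminished 7th
Seventh chords stack in thirds, so the letter names are B-D-F-A
Root: Bb
Minor 3rd above Bb: Db
Diminished 5th above Bb: Fb
Diminished 7th above Bb: Abb
Chord = Bb Db Fb Abb


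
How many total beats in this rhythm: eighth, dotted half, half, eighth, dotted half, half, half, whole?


Reasoning:
Beat values:
  eighth = 0.5 beats
  dotted half = 3 beats
  half = 2 beats
  eighth = 0.5 beats
  dotted half = 3 beats
  half = 2 beats
  half = 2 beats
  whole = 4 beats
Sum = 0.5 + 3 + 2 + 0.5 + 3 + 2 + 2 + 4
= 17 beats


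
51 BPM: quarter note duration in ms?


Solution.
One quarter-note beat = 60000 / BPM = 60000 / 51 ms
Duration = 60000 / 51
= 1176.5 ms


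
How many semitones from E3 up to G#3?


Absolute semitone position = octave×12 + chromatic position
E3: 3×12 + 4 = 40
G#3: 3×12 + 8 = 44
Difference = 44 - 40 = 4
= 4 semitones


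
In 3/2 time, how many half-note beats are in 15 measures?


Working:
Time signature 3/2: the bottom number 2 means the half note gets one count
The top number 3 means 3 half-note beats per measure
Total = 3 × 15 measures
= 45 half-note beats


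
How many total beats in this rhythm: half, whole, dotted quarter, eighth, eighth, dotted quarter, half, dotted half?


Step by step:
Beat values:
  half = 2 beats
  whole = 4 beats
  dotted quarter = 1.5 beats
  eighth = 0.5 beats
  eighth = 0.5 beats
  dotted quarter = 1.5 beats
  half = 2 beats
  dotted half = 3 beats
Sum = 2 + 4 + 1.5 + 0.5 + 0.5 + 1.5 + 2 + 3
= 15 beats


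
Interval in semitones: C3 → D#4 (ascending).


Let's work it out.
Absolute semitone position = octave×12 + chromatic position
C3: 3×12 + 0 = 36
D#4: 4×12 + 3 = 51
Difference = 51 - 36 = 15
= 15 semitones


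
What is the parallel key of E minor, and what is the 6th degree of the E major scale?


Let's work it out.
Parallel keys share the same tonic but differ in mode
E minor → parallel is E major
E major scale: E F# G# A B C# D#
= E major; 6th degree = C#


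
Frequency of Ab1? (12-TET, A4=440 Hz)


f = 440 × 2^(n/12) where n = semitones from A4
Ab1: -37 semitones from A4
f = 440 × 2^(-37/12)
f = 51.91 Hz


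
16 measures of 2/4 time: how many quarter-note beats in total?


Reasoning:
Time signature 2/4: the bottom number 4 means the quarter note gets one count
The top number 2 means 2 quarter-note beats per measure
Total = 2 × 16 measures
= 32 quarter-note beats


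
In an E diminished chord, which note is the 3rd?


Working:
Diminished triad = root + minor 3rd (3 semitones) + diminished 5th (6 semitones)
A triad on E stacks thirds, so the chord tones use letter names E-G-B
Root: E
Minor 3rd above E: G
Diminished 5th above E: Bb
The 3rd = G


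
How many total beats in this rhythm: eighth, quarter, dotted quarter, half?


Beat values:
  eighth = 0.5 beats
  quarter = 1 beat
  dotted quarter = 1.5 beats
  half = 2 beats
Sum = 0.5 + 1 + 1.5 + 2
= 5 beats


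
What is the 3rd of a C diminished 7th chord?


Step by step:
Diminished 7th chord = root + minor 3rd + diminished 5th + diminished 7th
Seventh chords stack in thirds, so the letter names are C-E-G-B
Root: C
Minor 3rd above C: Eb
Diminished 5th above C: Gb
Diminished 7th above C: Bbb
The 3rd = Eb


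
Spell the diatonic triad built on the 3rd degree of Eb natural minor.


Eb natural minor scale: Eb F Gb Ab Bb Cb Db
Diatonic triad on degree 3 stacks scale notes 3, 5, 7: Gb Bb Db
Gb→Bb = 4 semitones; Gb→Db = 7 semitones → major triad
= Gb Bb Db (major)


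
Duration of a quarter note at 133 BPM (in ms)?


One quarter-note beat = 60000 / BPM = 60000 / 133 ms
Duration = 60000 / 133
= 451.1 ms


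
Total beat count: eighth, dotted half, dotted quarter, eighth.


Solution.
Beat values:
  eighth = 0.5 beats
  dotted half = 3 beats
  dotted quarter = 1.5 beats
  eighth = 0.5 beats
Sum = 0.5 + 3 + 1.5 + 0.5
= 5.5 beats


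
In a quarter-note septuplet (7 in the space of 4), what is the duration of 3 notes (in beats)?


Septuplet: 7 notes occupy the space of 4 quarter notes
Space = 4 × 1 = 4 beats
Each septuplet note = 4 / 7 = 4/7 beats
3 notes = 3 × 4/7 = 12/7
= 12/7 beats


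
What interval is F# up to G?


Solution.
Letter names: F → G spans 2 letter names → a 2nd
Semitones: F# → G = 1 half-step
A 2nd of 1 semitone is a minor 2nd
= minor 2nd


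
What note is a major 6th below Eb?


Reasoning:
A 6th spans 6 letter names, so from E we land on G
A major 6th = 9 semitones below Eb
Spell G at that pitch: Gb
= Gb


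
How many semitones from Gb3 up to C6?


Let's work it out.
Absolute semitone position = octave×12 + chromatic position
Gb3: 3×12 + 6 = 42
C6: 6×12 + 0 = 72
Difference = 72 - 42 = 30
= 30 semitones


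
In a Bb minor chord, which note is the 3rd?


Minor triad = root + minor 3rd (3 semitones) + perfect 5th (7 semitones)
A triad on Bb stacks thirds, so the chord tones use letter names B-D-F
Root: Bb
Minor 3rd above Bb: Db
Perfect 5th above Bb: F
The 3rd = Db


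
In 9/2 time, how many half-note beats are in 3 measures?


Let's work it out.
Time signature 9/2: the bottom number 2 means the half note gets one count
The top number 9 means 9 half-note beats per measure
Total = 9 × 3 measures
= 27 half-note beats


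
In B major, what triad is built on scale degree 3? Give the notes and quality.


Working:
B major scale: B C# D# E F# G# A#
Diatonic triad on degree 3 stacks scale notes 3, 5, 7: D# F# A#
D#→F# = 3 semitones; D#→A# = 7 semitones → minor triad
= D# F# A# (minor)


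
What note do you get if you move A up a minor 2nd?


Solution.
minor 2nd: 2 letter names, 1 semitones
Letter: A + 1 → B
Pitch: A + 1 semitones, spelled as a B → Bb
= Bb


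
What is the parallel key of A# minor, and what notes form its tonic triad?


Let's work it out.
Parallel keys share the same tonic but differ in mode
A# minor → parallel is A# major
Tonic triad of A# major = A# C## E#
= A# major; triad = A# C## E#


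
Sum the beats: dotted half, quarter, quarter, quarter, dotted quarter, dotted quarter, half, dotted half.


Step by step:
Beat values:
  dotted half = 3 beats
  quarter = 1 beat
  quarter = 1 beat
  quarter = 1 beat
  dotted quarter = 1.5 beats
  dotted quarter = 1.5 beats
  half = 2 beats
  dotted half = 3 beats
Sum = 3 + 1 + 1 + 1 + 1.5 + 1.5 + 2 + 3
= 14 beats


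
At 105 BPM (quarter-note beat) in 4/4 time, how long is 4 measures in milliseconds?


Solution.
Quarter-note beat duration = 60000 / 105 ms
Beats per measure (4/4) = 4
One measure = 4 × 60000 / 105 = 240000 / 105 ms
4 measures = 4 × 240000 / 105 = 960000 / 105
= 9142.9 ms


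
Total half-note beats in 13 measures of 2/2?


Time signature 2/2: the bottom number 2 means the half note gets one count
The top number 2 means 2 half-note beats per measure
Total = 2 × 13 measures
= 26 half-note beats


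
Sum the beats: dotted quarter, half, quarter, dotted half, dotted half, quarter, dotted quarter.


Beat values:
  dotted quarter = 1.5 beats
  half = 2 beats
  quarter = 1 beat
  dotted half = 3 beats
  dotted half = 3 beats
  quarter = 1 beat
  dotted quarter = 1.5 beats
Sum = 1.5 + 2 + 1 + 3 + 3 + 1 + 1.5
= 13 beats


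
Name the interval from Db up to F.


Reasoning:
Letter names: D → F spans 3 letter names → a 3rd
Semitones: Db → F = 4 half-steps
A 3rd of 4 semitones is a major 3rd
= major 3rd


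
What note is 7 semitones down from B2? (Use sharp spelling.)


Reasoning:
B2: chromatic position 11 in octave 2 → absolute = 2×12 + 11 = 35
Transpose down 7: 35 - 7 = 28
28 = 2×12 + 4 → E in octave 2
Result = E2


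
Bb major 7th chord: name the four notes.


Reasoning:
Major 7th chord = root + major 3rd + perfect 5th + major 7th
Seventh chords stack in thirds, so the letter names are B-D-F-A
Root: Bb
Major 3rd above Bb: D
Perfect 5th above Bb: F
Major 7th above Bb: A
Chord = Bb D F A


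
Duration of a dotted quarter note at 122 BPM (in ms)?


One quarter-note beat = 60000 / BPM = 60000 / 122 ms
Dotted quarter note = 3/2 × quarter note
Duration = 3/2 × 60000 / 122 = 90000 / 122
= 737.7 ms


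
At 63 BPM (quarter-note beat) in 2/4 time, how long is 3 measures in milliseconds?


Quarter-note beat duration = 60000 / 63 ms
Beats per measure (2/4) = 2
One measure = 2 × 60000 / 63 = 120000 / 63 ms
3 measures = 3 × 120000 / 63 = 360000 / 63
= 5714.3 ms


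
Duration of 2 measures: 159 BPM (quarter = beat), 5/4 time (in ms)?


Working:
Quarter-note beat duration = 60000 / 159 ms
Beats per measure (5/4) = 5
One measure = 5 × 60000 / 159 = 300000 / 159 ms
2 measures = 2 × 300000 / 159 = 600000 / 159
= 3773.6 ms


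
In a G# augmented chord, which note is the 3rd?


Step by step:
Augmented triad = root + major 3rd (4 semitones) + augmented 5th (8 semitones)
A triad on G# stacks thirds, so the chord tones use letter names G-B-D
Root: G#
Major 3rd above G#: B#
Augmented 5th above G#: D##
The 3rd = B#


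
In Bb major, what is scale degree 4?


Major scale pattern: W-W-H-W-W-W-H (2-2-1-2-2-2-1 semitones)
Starting from Bb:
  Bb + 2 semitones → C
  C + 2 semitones → D
  D + 1 semitone → Eb
  Eb + 2 semitones → F
  F + 2 semitones → G
  G + 2 semitones → A
  A + 1 semitone → Bb
Scale: Bb C D Eb F G A
Degree 4 = Eb


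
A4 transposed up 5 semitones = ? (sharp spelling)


A4: chromatic position 9 in octave 4 → absolute = 4×12 + 9 = 57
Transpose up 5: 57 + 5 = 62
62 = 5×12 + 2 → D in octave 5
Result = D5


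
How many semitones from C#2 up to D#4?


Absolute semitone position = octave×12 + chromatic position
C#2: 2×12 + 1 = 25
D#4: 4×12 + 3 = 51
Difference = 51 - 25 = 26
= 26 semitones


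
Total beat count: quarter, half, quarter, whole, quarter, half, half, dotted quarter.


Reasoning:
Beat values:
  quarter = 1 beat
  half = 2 beats
  quarter = 1 beat
  whole = 4 beats
  quarter = 1 beat
  half = 2 beats
  half = 2 beats
  dotted quarter = 1.5 beats
Sum = 1 + 2 + 1 + 4 + 1 + 2 + 2 + 1.5
= 14.5 beats


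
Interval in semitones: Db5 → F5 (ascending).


Working:
Absolute semitone position = octave×12 + chromatic position
Db5: 5×12 + 1 = 61
F5: 5×12 + 5 = 65
Difference = 65 - 61 = 4
= 4 semitones


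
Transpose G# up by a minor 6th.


Solution.
minor 6th: 6 letter names, 8 semitones
Letter: G + 5 → E
Pitch: G# + 8 semitones, spelled as an E → E
= E


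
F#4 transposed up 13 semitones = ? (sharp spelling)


F#4: chromatic position 6 in octave 4 → absolute = 4×12 + 6 = 54
Transpose up 13: 54 + 13 = 67
67 = 5×12 + 7 → G in octave 5
Result = G5


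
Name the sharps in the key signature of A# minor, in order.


Sharp minor keys follow the circle of fifths: A(0), E(1), B(2), F#(3), C#(4), G#(5), D#(6), A#(7)
A# minor has 7 sharps
Order of sharps: F# C# G# D# A# E# B# → first 7: F#, C#, G#, D#, A#, E#, B#
= F#, C#, G#, D#, A#, E#, B#


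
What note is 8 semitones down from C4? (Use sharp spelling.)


C4: chromatic position 0 in octave 4 → absolute = 4×12 + 0 = 48
Transpose down 8: 48 - 8 = 40
40 = 3×12 + 4 → E in octave 3
Result = E3


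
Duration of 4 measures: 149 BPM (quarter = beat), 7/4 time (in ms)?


Quarter-note beat duration = 60000 / 149 ms
Beats per measure (7/4) = 7
One measure = 7 × 60000 / 149 = 420000 / 149 ms
4 measures = 4 × 420000 / 149 = 1680000 / 149
= 11275.2 ms


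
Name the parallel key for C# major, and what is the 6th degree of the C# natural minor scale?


Working:
Parallel keys share the same tonic but differ in mode
C# major → parallel is C# minor
C# natural minor scale: C# D# E F# G# A B
= C# minor; 6th degree = A


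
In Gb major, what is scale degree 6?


Let's work it out.
Major scale pattern: W-W-H-W-W-W-H (2-2-1-2-2-2-1 semitones)
Starting from Gb:
  Gb + 2 semitones → Ab
  Ab + 2 semitones → Bb
  Bb + 1 semitone → Cb
  Cb + 2 semitones → Db
  Db + 2 semitones → Eb
  Eb + 2 semitones → F
  F + 1 semitone → Gb
Scale: Gb Ab Bb Cb Db Eb F
Degree 6 = Eb


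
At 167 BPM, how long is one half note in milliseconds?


One quarter-note beat = 60000 / BPM = 60000 / 167 ms
Half note = 2 × quarter note
Duration = 2 × 60000 / 167 = 120000 / 167
= 718.6 ms


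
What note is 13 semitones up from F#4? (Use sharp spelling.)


F#4: chromatic position 6 in octave 4 → absolute = 4×12 + 6 = 54
Transpose up 13: 54 + 13 = 67
67 = 5×12 + 7 → G in octave 5
Result = G5


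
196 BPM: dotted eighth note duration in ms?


Step by step:
One quarter-note beat = 60000 / BPM = 60000 / 196 ms
Dotted eighth note = 3/4 × quarter note
Duration = 3/4 × 60000 / 196 = 45000 / 196
= 229.6 ms


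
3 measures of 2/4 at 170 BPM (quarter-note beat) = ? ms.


Reasoning:
Quarter-note beat duration = 60000 / 170 ms
Beats per measure (2/4) = 2
One measure = 2 × 60000 / 170 = 120000 / 170 ms
3 measures = 3 × 120000 / 170 = 360000 / 170
= 2117.6 ms


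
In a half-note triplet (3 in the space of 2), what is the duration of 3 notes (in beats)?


Step by step:
Triplet: 3 notes occupy the space of 2 half notes
Space = 2 × 2 = 4 beats
Each triplet note = 4 / 3 = 4/3 beats
3 notes = 3 × 4/3 = 4
= 4 beats


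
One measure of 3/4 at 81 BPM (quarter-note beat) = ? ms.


Step by step:
Quarter-note beat duration = 60000 / 81 ms
Beats per measure (3/4) = 3
One measure = 3 × 60000 / 81 = 180000 / 81 ms
= 2222.2 ms


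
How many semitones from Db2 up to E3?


Reasoning:
Absolute semitone position = octave×12 + chromatic position
Db2: 2×12 + 1 = 25
E3: 3×12 + 4 = 40
Difference = 40 - 25 = 15
= 15 semitones


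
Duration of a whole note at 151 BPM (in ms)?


Working:
One quarter-note beat = 60000 / BPM = 60000 / 151 ms
Whole note = 4 × quarter note
Duration = 4 × 60000 / 151 = 240000 / 151
= 1589.4 ms


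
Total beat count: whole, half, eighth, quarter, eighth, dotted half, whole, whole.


Reasoning:
Beat values:
  whole = 4 beats
  half = 2 beats
  eighth = 0.5 beats
  quarter = 1 beat
  eighth = 0.5 beats
  dotted half = 3 beats
  whole = 4 beats
  whole = 4 beats
Sum = 4 + 2 + 0.5 + 1 + 0.5 + 3 + 4 + 4
= 19 beats


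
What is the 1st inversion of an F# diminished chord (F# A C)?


Working:
Root position: F# A C
1st inversion: move root up an octave
Bass note: A
Notes (bottom to top) = A C F#


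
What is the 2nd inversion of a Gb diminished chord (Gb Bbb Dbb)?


Root position: Gb Bbb Dbb
2nd inversion: move root and 3rd up an octave
Bass note: Dbb
Notes (bottom to top) = Dbb Gb Bbb


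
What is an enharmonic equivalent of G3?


Solution.
Enharmonic notes sound the same pitch but are spelled with different letter names
G and Abb name the same pitch class
= Abb3


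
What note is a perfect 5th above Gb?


Let's work it out.
A 5th spans 5 letter names, so from G we land on D
A perfect 5th = 7 semitones above Gb
Spell D at that pitch: Db
= Db


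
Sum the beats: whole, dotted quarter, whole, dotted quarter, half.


Solution.
Beat values:
  whole = 4 beats
  dotted quarter = 1.5 beats
  whole = 4 beats
  dotted quarter = 1.5 beats
  half = 2 beats
Sum = 4 + 1.5 + 4 + 1.5 + 2
= 13 beats


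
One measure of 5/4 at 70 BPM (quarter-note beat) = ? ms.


Solution.
Quarter-note beat duration = 60000 / 70 ms
Beats per measure (5/4) = 5
One measure = 5 × 60000 / 70 = 300000 / 70 ms
= 4285.7 ms


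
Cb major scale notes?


Let's work it out.
Major scale pattern: W-W-H-W-W-W-H (2-2-1-2-2-2-1 semitones)
Starting from Cb:
  Cb + 2 semitones → Db
  Db + 2 semitones → Eb
  Eb + 1 semitone → Fb
  Fb + 2 semitones → Gb
  Gb + 2 semitones → Ab
  Ab + 2 semitones → Bb
  Bb + 1 semitone → Cb
Scale = Cb Db Eb Fb Gb Ab Bb


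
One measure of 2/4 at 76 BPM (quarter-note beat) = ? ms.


Working:
Quarter-note beat duration = 60000 / 76 ms
Beats per measure (2/4) = 2
One measure = 2 × 60000 / 76 = 120000 / 76 ms
= 1578.9 ms


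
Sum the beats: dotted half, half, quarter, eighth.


Beat values:
  dotted half = 3 beats
  half = 2 beats
  quarter = 1 beat
  eighth = 0.5 beats
Sum = 3 + 2 + 1 + 0.5
= 6.5 beats


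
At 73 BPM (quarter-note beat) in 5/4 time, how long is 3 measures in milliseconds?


Step by step:
Quarter-note beat duration = 60000 / 73 ms
Beats per measure (5/4) = 5
One measure = 5 × 60000 / 73 = 300000 / 73 ms
3 measures = 3 × 300000 / 73 = 900000 / 73
= 12328.8 ms


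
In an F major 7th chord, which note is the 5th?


Solution.
Major 7th chord = root + major 3rd + perfect 5th + major 7th
Seventh chords stack in thirds, so the letter names are F-A-C-E
Root: F
Major 3rd above F: A
Perfect 5th above F: C
Major 7th above F: E
The 5th = C


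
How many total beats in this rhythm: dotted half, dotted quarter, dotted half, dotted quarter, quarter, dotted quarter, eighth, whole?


Working:
Beat values:
  dotted half = 3 beats
  dotted quarter = 1.5 beats
  dotted half = 3 beats
  dotted quarter = 1.5 beats
  quarter = 1 beat
  dotted quarter = 1.5 beats
  eighth = 0.5 beats
  whole = 4 beats
Sum = 3 + 1.5 + 3 + 1.5 + 1 + 1.5 + 0.5 + 4
= 16 beats


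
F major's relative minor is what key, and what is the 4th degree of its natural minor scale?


Solution.
The relative minor shares the major's key signature and starts on its 6th degree
6th degree = a major 6th above the tonic; a major 6th above F is D
→ relative minor of F major is D minor
D natural minor scale: D E F G A Bb C
= D minor; 4th degree = G


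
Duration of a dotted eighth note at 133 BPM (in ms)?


One quarter-note beat = 60000 / BPM = 60000 / 133 ms
Dotted eighth note = 3/4 × quarter note
Duration = 3/4 × 60000 / 133 = 45000 / 133
= 338.3 ms


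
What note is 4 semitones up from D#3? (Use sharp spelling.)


Working:
D#3: chromatic position 3 in octave 3 → absolute = 3×12 + 3 = 39
Transpose up 4: 39 + 4 = 43
43 = 3×12 + 7 → G in octave 3
Result = G3


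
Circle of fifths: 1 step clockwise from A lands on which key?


Each clockwise step on the circle of fifths moves up a perfect 5th
From A: A → E
= E


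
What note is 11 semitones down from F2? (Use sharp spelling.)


Reasoning:
F2: chromatic position 5 in octave 2 → absolute = 2×12 + 5 = 29
Transpose down 11: 29 - 11 = 18
18 = 1×12 + 6 → F# in octave 1
Result = F#1


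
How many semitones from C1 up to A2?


Reasoning:
Absolute semitone position = octave×12 + chromatic position
C1: 1×12 + 0 = 12
A2: 2×12 + 9 = 33
Difference = 33 - 12 = 21
= 21 semitones


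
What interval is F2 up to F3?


Working:
Letter names: F → F spans 8 letter names → an octave
Semitones: F2 → F3 = 12 half-steps
An octave of 12 semitones is a perfect octave
= perfect octave


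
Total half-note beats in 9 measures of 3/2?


Time signature 3/2: the bottom number 2 means the half note gets one count
The top number 3 means 3 half-note beats per measure
Total = 3 × 9 measures
= 27 half-note beats


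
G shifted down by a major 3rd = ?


Let's work it out.
major 3rd: 3 letter names, 4 semitones
Letter: G - 2 → E
Pitch: G - 4 semitones, spelled as an E → Eb
= Eb


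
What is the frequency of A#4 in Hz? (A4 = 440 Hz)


f = 440 × 2^(n/12) where n = semitones from A4
A#4: 1 semitones from A4
f = 440 × 2^(1/12)
f = 466.16 Hz


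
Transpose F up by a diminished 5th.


Working:
diminished 5th: 5 letter names, 6 semitones
Letter: F + 4 → C
Pitch: F + 6 semitones, spelled as a C → Cb
= Cb
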